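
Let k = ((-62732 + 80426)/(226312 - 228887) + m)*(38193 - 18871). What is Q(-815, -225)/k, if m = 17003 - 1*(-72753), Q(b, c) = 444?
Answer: 285825/1116347900983 ≈ 2.5604e-7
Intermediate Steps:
m = 89756 (m = 17003 + 72753 = 89756)
k = 4465391603932/2575 (k = ((-62732 + 80426)/(226312 - 228887) + 89756)*(38193 - 18871) = (17694/(-2575) + 89756)*19322 = (17694*(-1/2575) + 89756)*19322 = (-17694/2575 + 89756)*19322 = (231104006/2575)*19322 = 4465391603932/2575 ≈ 1.7341e+9)
Q(-815, -225)/k = 444/(4465391603932/2575) = 444*(2575/4465391603932) = 285825/1116347900983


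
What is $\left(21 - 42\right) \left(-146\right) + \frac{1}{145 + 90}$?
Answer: $\frac{720511}{235} \approx 3066.0$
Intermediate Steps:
$\left(21 - 42\right) \left(-146\right) + \frac{1}{145 + 90} = \left(-21\right) \left(-146\right) + \frac{1}{235} = 3066 + \frac{1}{235} = \frac{720511}{235}$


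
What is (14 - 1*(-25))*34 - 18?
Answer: 1308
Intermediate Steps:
(14 - 1*(-25))*34 - 18 = (14 + 25)*34 - 18 = 39*34 - 18 = 1326 - 18 = 1308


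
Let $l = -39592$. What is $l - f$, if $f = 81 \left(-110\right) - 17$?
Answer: $-30665$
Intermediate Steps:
$f = -8927$ ($f = -8910 - 17 = -8927$)
$l - f = -39592 - -8927 = -39592 + 8927 = -30665$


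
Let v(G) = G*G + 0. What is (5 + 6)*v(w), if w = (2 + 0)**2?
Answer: 176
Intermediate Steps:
w = 4 (w = 2**2 = 4)
v(G) = G**2 (v(G) = G**2 + 0 = G**2)
(5 + 6)*v(w) = (5 + 6)*4**2 = 11*16 = 176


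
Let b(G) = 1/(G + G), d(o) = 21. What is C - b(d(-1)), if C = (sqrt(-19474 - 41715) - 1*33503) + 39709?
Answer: 260651/42 + I*sqrt(61189) ≈ 6206.0 + 247.36*I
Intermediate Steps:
b(G) = 1/(2*G)
C = 6206 + I*sqrt(61189) (C = (sqrt(-61189) - 33503) + 39709 = (I*sqrt(61189) - 33503) + 39709 = (-33503 + I*sqrt(61189)) + 39709 = 6206 + I*sqrt(61189) ≈ 6206.0 + 247.36*I)
C - b(d(-1)) = (6206 + I*sqrt(61189)) - 1/(2*21) = (6206 + I*sqrt(61189)) - 1*1/42 = (6206 + I*sqrt(61189)) - 1/42 = 260651/42 + I*sqrt(61189)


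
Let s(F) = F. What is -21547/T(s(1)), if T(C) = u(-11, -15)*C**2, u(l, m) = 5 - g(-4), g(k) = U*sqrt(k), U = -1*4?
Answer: -107735/89 + 172376*I/89 ≈ -1210.5 + 1936.8*I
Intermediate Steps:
U = -4
g(k) = -4*sqrt(k)
u(l, m) = 5 + 8*I (u(l, m) = 5 - (-4)*sqrt(-4) = 5 - (-4)*2*I = 5 - (-8)*I = 5 + 8*I)
T(C) = C**2*(5 + 8*I) (T(C) = (5 + 8*I)*C**2 = C**2*(5 + 8*I))
-21547/T(s(1)) = -(107735/89 - 172376*I/89) = -21547*(5 - 8*I)/89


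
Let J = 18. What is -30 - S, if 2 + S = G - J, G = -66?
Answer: 56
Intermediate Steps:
S = -86 (S = -2 + (-66 - 1*18) = -2 + (-66 - 18) = -2 - 84 = -86)
-30 - S = -30 - 1*(-86) = -30 + 86 = 56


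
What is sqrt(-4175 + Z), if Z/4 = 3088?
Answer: sqrt(8177) ≈ 90.427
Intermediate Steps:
Z = 12352 (Z = 4*3088 = 12352)
sqrt(-4175 + Z) = sqrt(-4175 + 12352) = sqrt(8177)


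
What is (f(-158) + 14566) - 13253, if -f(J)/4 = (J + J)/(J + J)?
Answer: 1309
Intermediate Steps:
f(J) = -4 (f(J) = -4*(J + J)/(J + J) = -4*2*J/(2*J) = -4*2*J*1/(2*J) = -4*1 = -4)
(f(-158) + 14566) - 13253 = (-4 + 14566) - 13253 = 14562 - 13253 = 1309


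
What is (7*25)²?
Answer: 30625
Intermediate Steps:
(7*25)² = 175² = 30625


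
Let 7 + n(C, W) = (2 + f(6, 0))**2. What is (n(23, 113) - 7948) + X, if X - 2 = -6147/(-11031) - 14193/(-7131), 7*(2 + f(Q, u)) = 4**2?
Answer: -3402712470349/428271221 ≈ -7945.2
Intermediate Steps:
f(Q, u) = 2/7 (f(Q, u) = -2 + (1/7)*4**2 = -2 + (1/7)*16 = -2 + 16/7 = 2/7)
n(C, W) = -87/49 (n(C, W) = -7 + (2 + 2/7)**2 = -7 + (16/7)**2 = -7 + 256/49 = -87/49)
X = 39746818/8740229 (X = 2 + (-6147/(-11031) - 14193/(-7131)) = 2 + (-6147*(-1/11031) - 14193*(-1/7131)) = 2 + (2049/3677 + 4731/2377) = 2 + 22266360/8740229 = 39746818/8740229 ≈ 4.5476)
(n(23, 113) - 7948) + X = (-87/49 - 7948) + 39746818/8740229 = -389539/49 + 39746818/8740229 = -3402712470349/428271221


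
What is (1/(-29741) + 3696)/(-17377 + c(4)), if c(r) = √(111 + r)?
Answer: -1910127366095/8980592776374 - 109922735*√115/8980592776374 ≈ -0.21283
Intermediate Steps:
(1/(-29741) + 3696)/(-17377 + c(4)) = (1/(-29741) + 3696)/(-17377 + √(111 + 4)) = (-1/29741 + 3696)/(-17377 + √115) = 109922735/(29741*(-17377 + √115))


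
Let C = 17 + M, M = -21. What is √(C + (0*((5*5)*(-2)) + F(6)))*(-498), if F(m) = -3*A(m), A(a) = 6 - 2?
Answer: -1992*I ≈ -1992.0*I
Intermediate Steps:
C = -4 (C = 17 - 21 = -4)
A(a) = 4
F(m) = -12 (F(m) = -3*4 = -12)
√(C + (0*((5*5)*(-2)) + F(6)))*(-498) = √(-4 + (0*((5*5)*(-2)) - 12))*(-498) = √(-4 + (0*(25*(-2)) - 12))*(-498) = √(-4 + (0*(-50) - 12))*(-498) = √(-4 + (0 - 12))*(-498) = √(-4 - 12)*(-498) = √(-16)*(-498) = (4*I)*(-498) = -1992*I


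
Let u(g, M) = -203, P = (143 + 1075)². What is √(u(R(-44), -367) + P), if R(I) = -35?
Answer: √1483321 ≈ 1217.9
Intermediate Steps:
P = 1483524 (P = 1218² = 1483524)
√(u(R(-44), -367) + P) = √(-203 + 1483524) = √1483321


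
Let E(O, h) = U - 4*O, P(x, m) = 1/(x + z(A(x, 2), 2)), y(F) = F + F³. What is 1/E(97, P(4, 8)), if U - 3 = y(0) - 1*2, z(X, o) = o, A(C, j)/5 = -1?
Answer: -1/387 ≈ -0.0025840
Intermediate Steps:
A(C, j) = -5 (A(C, j) = 5*(-1) = -5)
U = 1 (U = 3 + ((0 + 0³) - 1*2) = 3 + ((0 + 0) - 2) = 3 + (0 - 2) = 3 - 2 = 1)
P(x, m) = 1/(2 + x) (P(x, m) = 1/(x + 2) = 1/(2 + x))
E(O, h) = 1 - 4*O
1/E(97, P(4, 8)) = 1/(1 - 4*97) = 1/(1 - 388) = 1/(-387) = -1/387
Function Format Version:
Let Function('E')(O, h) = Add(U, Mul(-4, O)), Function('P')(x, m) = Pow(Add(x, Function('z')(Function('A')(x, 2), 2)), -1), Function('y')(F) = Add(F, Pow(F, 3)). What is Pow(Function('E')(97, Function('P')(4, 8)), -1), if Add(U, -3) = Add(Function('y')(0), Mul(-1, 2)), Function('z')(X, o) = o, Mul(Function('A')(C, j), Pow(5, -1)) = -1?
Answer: Rational(-1, 387) ≈ -0.0025840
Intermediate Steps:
Function('A')(C, j) = -5 (Function('A')(C, j) = Mul(5, -1) = -5)
U = 1 (U = Add(3, Add(Add(0, Pow(0, 3)), Mul(-1, 2))) = Add(3, Add(Add(0, 0), -2)) = Add(3, Add(0, -2)) = Add(3, -2) = 1)
Function('P')(x, m) = Pow(Add(2, x), -1) (Function('P')(x, m) = Pow(Add(x, 2), -1) = Pow(Add(2, x), -1))
Function('E')(O, h) = Add(1, Mul(-4, O))
Pow(Function('E')(97, Function('P')(4, 8)), -1) = Pow(Add(1, Mul(-4, 97)), -1) = Pow(Add(1, -388), -1) = Pow(-387, -1) = Rational(-1, 387)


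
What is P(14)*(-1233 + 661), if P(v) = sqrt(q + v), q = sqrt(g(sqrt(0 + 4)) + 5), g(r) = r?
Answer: -572*sqrt(14 + sqrt(7)) ≈ -2333.7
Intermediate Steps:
q = sqrt(7) (q = sqrt(sqrt(0 + 4) + 5) = sqrt(sqrt(4) + 5) = sqrt(2 + 5) = sqrt(7) ≈ 2.6458)
P(v) = sqrt(v + sqrt(7)) (P(v) = sqrt(sqrt(7) + v) = sqrt(v + sqrt(7)))
P(14)*(-1233 + 661) = sqrt(14 + sqrt(7))*(-1233 + 661) = sqrt(14 + sqrt(7))*(-572) = -572*sqrt(14 + sqrt(7))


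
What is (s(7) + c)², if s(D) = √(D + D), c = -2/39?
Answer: 21298/1521 - 4*√14/39 ≈ 13.619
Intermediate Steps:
c = -2/39 (c = -2*1/39 = -2/39 ≈ -0.051282)
s(D) = √2*√D (s(D) = √(2*D) = √2*√D)
(s(7) + c)² = (√2*√7 - 2/39)² = (√14 - 2/39)² = (-2/39 + √14)²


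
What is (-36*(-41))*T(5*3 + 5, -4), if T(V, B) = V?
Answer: 29520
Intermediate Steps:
(-36*(-41))*T(5*3 + 5, -4) = (-36*(-41))*(5*3 + 5) = 1476*(15 + 5) = 1476*20 = 29520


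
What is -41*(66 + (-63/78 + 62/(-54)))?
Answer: -1843319/702 ≈ -2625.8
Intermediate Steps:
-41*(66 + (-63/78 + 62/(-54))) = -41*(66 + (-63*1/78 + 62*(-1/54))) = -41*(66 + (-21/26 - 31/27)) = -41*(66 - 1373/702) = -41*44959/702 = -1843319/702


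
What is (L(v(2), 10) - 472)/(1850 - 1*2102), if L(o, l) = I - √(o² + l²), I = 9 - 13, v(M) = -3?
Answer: 17/9 + √109/252 ≈ 1.9303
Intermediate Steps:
I = -4
L(o, l) = -4 - √(l² + o²) (L(o, l) = -4 - √(o² + l²) = -4 - √(l² + o²))
(L(v(2), 10) - 472)/(1850 - 1*2102) = ((-4 - √(10² + (-3)²)) - 472)/(1850 - 1*2102) = ((-4 - √(100 + 9)) - 472)/(1850 - 2102) = ((-4 - √109) - 472)/(-252) = (-476 - √109)*(-1/252) = 17/9 + √109/252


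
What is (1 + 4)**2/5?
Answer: 5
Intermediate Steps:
(1 + 4)**2/5 = (1/5)*5**2 = (1/5)*25 = 5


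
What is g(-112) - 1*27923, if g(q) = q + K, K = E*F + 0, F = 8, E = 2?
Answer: -28019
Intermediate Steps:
K = 16 (K = 2*8 + 0 = 16 + 0 = 16)
g(q) = 16 + q (g(q) = q + 16 = 16 + q)
g(-112) - 1*27923 = (16 - 112) - 1*27923 = -96 - 27923 = -28019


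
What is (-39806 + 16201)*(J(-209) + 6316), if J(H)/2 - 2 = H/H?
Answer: -149230810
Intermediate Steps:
J(H) = 6 (J(H) = 4 + 2*(H/H) = 4 + 2*1 = 4 + 2 = 6)
(-39806 + 16201)*(J(-209) + 6316) = (-39806 + 16201)*(6 + 6316) = -23605*6322 = -149230810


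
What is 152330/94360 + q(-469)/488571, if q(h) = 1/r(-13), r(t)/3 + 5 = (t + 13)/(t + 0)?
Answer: 111636021209/69152339340 ≈ 1.6143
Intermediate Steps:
r(t) = -15 + 3*(13 + t)/t (r(t) = -15 + 3*((t + 13)/(t + 0)) = -15 + 3*((13 + t)/t) = -15 + 3*(13 + t)/t)
q(h) = -1/15 (q(h) = 1/(-12 + 39/(-13)) = 1/(-12 + 39*(-1/13)) = 1/(-12 - 3) = 1/(-15) = -1/15)
152330/94360 + q(-469)/488571 = 152330/94360 - 1/15/488571 = 152330*(1/94360) - 1/15*1/488571 = 15233/9436 - 1/7328565 = 111636021209/69152339340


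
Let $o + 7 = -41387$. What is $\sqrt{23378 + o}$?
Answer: $4 i \sqrt{1126} \approx 134.22 i$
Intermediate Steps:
$o = -41394$ ($o = -7 - 41387 = -41394$)
$\sqrt{23378 + o} = \sqrt{23378 - 41394} = \sqrt{-18016} = 4 i \sqrt{1126}$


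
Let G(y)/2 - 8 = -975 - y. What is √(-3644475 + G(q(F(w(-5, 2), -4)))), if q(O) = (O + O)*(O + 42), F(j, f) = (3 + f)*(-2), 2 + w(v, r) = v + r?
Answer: I*√3646761 ≈ 1909.6*I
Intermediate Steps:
w(v, r) = -2 + r + v (w(v, r) = -2 + (v + r) = -2 + (r + v) = -2 + r + v)
F(j, f) = -6 - 2*f
q(O) = 2*O*(42 + O) (q(O) = (2*O)*(42 + O) = 2*O*(42 + O))
G(y) = -1934 - 2*y (G(y) = 16 + 2*(-975 - y) = 16 + (-1950 - 2*y) = -1934 - 2*y)
√(-3644475 + G(q(F(w(-5, 2), -4)))) = √(-3644475 + (-1934 - 4*(-6 - 2*(-4))*(42 + (-6 - 2*(-4))))) = √(-3644475 + (-1934 - 4*(-6 + 8)*(42 + (-6 + 8)))) = √(-3644475 + (-1934 - 4*2*(42 + 2))) = √(-3644475 + (-1934 - 4*2*44)) = √(-3644475 + (-1934 - 2*176)) = √(-3644475 + (-1934 - 352)) = √(-3644475 - 2286) = √(-3646761) = I*√3646761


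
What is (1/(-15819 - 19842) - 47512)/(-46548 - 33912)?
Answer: 1694325433/2869284060 ≈ 0.59050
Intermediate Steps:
(1/(-15819 - 19842) - 47512)/(-46548 - 33912) = (1/(-35661) - 47512)/(-80460) = (-1/35661 - 47512)*(-1/80460) = -1694325433/35661*(-1/80460) = 1694325433/2869284060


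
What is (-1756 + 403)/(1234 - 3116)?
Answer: 1353/1882 ≈ 0.71892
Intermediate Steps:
(-1756 + 403)/(1234 - 3116) = -1353/(-1882) = -1353*(-1/1882) = 1353/1882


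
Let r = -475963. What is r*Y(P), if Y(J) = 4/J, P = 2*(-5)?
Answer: 951926/5 ≈ 1.9039e+5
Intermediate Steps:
P = -10
r*Y(P) = -1903852/(-10) = -1903852*(-1)/10 = -475963*(-⅖) = 951926/5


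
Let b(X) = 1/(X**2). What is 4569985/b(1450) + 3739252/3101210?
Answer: 14898822944921682126/1550605 ≈ 9.6084e+12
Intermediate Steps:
b(X) = X**(-2)
4569985/b(1450) + 3739252/3101210 = 4569985/(1450**(-2)) + 3739252/3101210 = 4569985/(1/2102500) + 3739252*(1/3101210) = 4569985*2102500 + 1869626/1550605 = 9608393462500 + 1869626/1550605 = 14898822944921682126/1550605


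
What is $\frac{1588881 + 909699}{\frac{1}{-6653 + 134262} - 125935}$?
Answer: $- \frac{53140215870}{2678406569} \approx -19.84$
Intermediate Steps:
$\frac{1588881 + 909699}{\frac{1}{-6653 + 134262} - 125935} = \frac{2498580}{\frac{1}{127609} - 125935} = \frac{2498580}{- \frac{16070439414}{127609}} = 2498580 \left(- \frac{127609}{16070439414}\right) = - \frac{53140215870}{2678406569}$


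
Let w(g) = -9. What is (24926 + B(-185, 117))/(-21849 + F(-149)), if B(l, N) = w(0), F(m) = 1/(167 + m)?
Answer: -448506/393281 ≈ -1.1404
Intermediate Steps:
B(l, N) = -9
(24926 + B(-185, 117))/(-21849 + F(-149)) = (24926 - 9)/(-21849 + 1/(167 - 149)) = 24917/(-21849 + 1/18) = 24917/(-393281/18) = 24917*(-18/393281) = -448506/393281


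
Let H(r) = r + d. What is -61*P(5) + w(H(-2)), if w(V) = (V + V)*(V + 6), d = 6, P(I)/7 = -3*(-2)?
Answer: -2482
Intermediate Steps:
P(I) = 42 (P(I) = 7*(-3*(-2)) = 7*6 = 42)
H(r) = 6 + r (H(r) = r + 6 = 6 + r)
w(V) = 2*V*(6 + V) (w(V) = (2*V)*(6 + V) = 2*V*(6 + V))
-61*P(5) + w(H(-2)) = -61*42 + 2*(6 - 2)*(6 + (6 - 2)) = -2562 + 2*4*(6 + 4) = -2562 + 2*4*10 = -2562 + 80 = -2482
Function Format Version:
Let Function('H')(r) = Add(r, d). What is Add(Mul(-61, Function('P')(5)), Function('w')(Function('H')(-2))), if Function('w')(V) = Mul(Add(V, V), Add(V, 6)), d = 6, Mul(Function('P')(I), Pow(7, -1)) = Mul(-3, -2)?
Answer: -2482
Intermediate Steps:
Function('P')(I) = 42 (Function('P')(I) = Mul(7, Mul(-3, -2)) = Mul(7, 6) = 42)
Function('H')(r) = Add(6, r) (Function('H')(r) = Add(r, 6) = Add(6, r))
Function('w')(V) = Mul(2, V, Add(6, V)) (Function('w')(V) = Mul(Mul(2, V), Add(6, V)) = Mul(2, V, Add(6, V)))
Add(Mul(-61, Function('P')(5)), Function('w')(Function('H')(-2))) = Add(Mul(-61, 42), Mul(2, Add(6, -2), Add(6, Add(6, -2)))) = Add(-2562, Mul(2, 4, Add(6, 4))) = Add(-2562, Mul(2, 4, 10)) = Add(-2562, 80) = -2482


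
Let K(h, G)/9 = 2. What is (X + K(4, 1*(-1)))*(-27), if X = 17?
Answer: -945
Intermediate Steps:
K(h, G) = 18 (K(h, G) = 9*2 = 18)
(X + K(4, 1*(-1)))*(-27) = (17 + 18)*(-27) = 35*(-27) = -945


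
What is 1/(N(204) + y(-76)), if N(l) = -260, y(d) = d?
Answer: -1/336 ≈ -0.0029762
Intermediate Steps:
1/(N(204) + y(-76)) = 1/(-260 - 76) = 1/(-336) = -1/336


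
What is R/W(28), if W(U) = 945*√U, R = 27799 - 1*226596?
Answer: -198797*√7/13230 ≈ -39.756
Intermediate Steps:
R = -198797 (R = 27799 - 226596 = -198797)
R/W(28) = -198797*√7/13230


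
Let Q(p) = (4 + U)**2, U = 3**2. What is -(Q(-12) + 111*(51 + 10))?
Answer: -6940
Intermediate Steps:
U = 9
Q(p) = 169 (Q(p) = (4 + 9)**2 = 13**2 = 169)
-(Q(-12) + 111*(51 + 10)) = -(169 + 111*(51 + 10)) = -(169 + 111*61) = -(169 + 6771) = -1*6940 = -6940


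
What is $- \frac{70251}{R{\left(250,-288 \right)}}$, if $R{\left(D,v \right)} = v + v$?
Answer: $\frac{23417}{192} \approx 121.96$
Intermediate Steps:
$R{\left(D,v \right)} = 2 v$
$- \frac{70251}{R{\left(250,-288 \right)}} = - \frac{70251}{2 \left(-288\right)} = - \frac{70251}{-576} = \left(-70251\right) \left(- \frac{1}{576}\right) = \frac{23417}{192}$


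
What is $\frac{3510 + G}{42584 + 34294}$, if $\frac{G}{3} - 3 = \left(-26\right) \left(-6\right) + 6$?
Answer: $\frac{445}{8542} \approx 0.052096$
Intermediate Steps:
$G = 495$ ($G = 9 + 3 \left(\left(-26\right) \left(-6\right) + 6\right) = 9 + 3 \left(156 + 6\right) = 9 + 3 \cdot 162 = 9 + 486 = 495$)
$\frac{3510 + G}{42584 + 34294} = \frac{3510 + 495}{42584 + 34294} = \frac{4005}{76878} = 4005 \cdot \frac{1}{76878} = \frac{445}{8542}$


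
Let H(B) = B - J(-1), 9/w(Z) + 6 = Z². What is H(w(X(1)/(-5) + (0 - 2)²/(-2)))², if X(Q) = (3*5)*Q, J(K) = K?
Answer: 784/361 ≈ 2.1717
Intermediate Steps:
X(Q) = 15*Q
w(Z) = 9/(-6 + Z²)
H(B) = 1 + B (H(B) = B - 1*(-1) = B + 1 = 1 + B)
H(w(X(1)/(-5) + (0 - 2)²/(-2)))² = (1 + 9/(-6 + ((15*1)/(-5) + (0 - 2)²/(-2))²))² = (1 + 9/(-6 + (15*(-⅕) + (-2)²*(-½))²))² = (1 + 9/(-6 + (-3 + 4*(-½))²))² = (1 + 9/(-6 + (-3 - 2)²))² = (1 + 9/(-6 + (-5)²))² = (1 + 9/(-6 + 25))² = (1 + 9/19)² = (28/19)² = 784/361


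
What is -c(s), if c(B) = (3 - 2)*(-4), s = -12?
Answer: 4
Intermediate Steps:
c(B) = -4 (c(B) = 1*(-4) = -4)
-c(s) = -1*(-4) = 4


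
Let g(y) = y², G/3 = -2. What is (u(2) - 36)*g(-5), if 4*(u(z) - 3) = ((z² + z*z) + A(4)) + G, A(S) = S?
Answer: -1575/2 ≈ -787.50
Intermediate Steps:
G = -6 (G = 3*(-2) = -6)
u(z) = 5/2 + z²/2 (u(z) = 3 + (((z² + z*z) + 4) - 6)/4 = 3 + (((z² + z²) + 4) - 6)/4 = 3 + ((2*z² + 4) - 6)/4 = 3 + ((4 + 2*z²) - 6)/4 = 3 + (-2 + 2*z²)/4 = 3 + (-½ + z²/2) = 5/2 + z²/2)
(u(2) - 36)*g(-5) = ((5/2 + (½)*2²) - 36)*(-5)² = ((5/2 + (½)*4) - 36)*25 = ((5/2 + 2) - 36)*25 = (9/2 - 36)*25 = -63/2*25 = -1575/2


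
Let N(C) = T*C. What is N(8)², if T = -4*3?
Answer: 9216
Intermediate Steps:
T = -12
N(C) = -12*C
N(8)² = (-12*8)² = (-96)² = 9216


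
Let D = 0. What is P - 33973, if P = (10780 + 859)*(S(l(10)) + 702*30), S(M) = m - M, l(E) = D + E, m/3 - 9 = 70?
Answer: 247725420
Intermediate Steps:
m = 237 (m = 27 + 3*70 = 27 + 210 = 237)
l(E) = E (l(E) = 0 + E = E)
S(M) = 237 - M
P = 247759393 (P = (10780 + 859)*((237 - 1*10) + 702*30) = 11639*((237 - 10) + 21060) = 11639*(227 + 21060) = 11639*21287 = 247759393)
P - 33973 = 247759393 - 33973 = 247725420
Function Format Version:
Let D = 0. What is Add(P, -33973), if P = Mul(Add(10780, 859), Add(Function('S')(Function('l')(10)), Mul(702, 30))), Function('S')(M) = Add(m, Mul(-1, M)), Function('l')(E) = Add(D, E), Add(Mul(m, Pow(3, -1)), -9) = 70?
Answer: 247725420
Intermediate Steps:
m = 237 (m = Add(27, Mul(3, 70)) = Add(27, 210) = 237)
Function('l')(E) = E (Function('l')(E) = Add(0, E) = E)
Function('S')(M) = Add(237, Mul(-1, M))
P = 247759393 (P = Mul(Add(10780, 859), Add(Add(237, Mul(-1, 10)), Mul(702, 30))) = Mul(11639, Add(Add(237, -10), 21060)) = Mul(11639, Add(227, 21060)) = Mul(11639, 21287) = 247759393)
Add(P, -33973) = Add(247759393, -33973) = 247725420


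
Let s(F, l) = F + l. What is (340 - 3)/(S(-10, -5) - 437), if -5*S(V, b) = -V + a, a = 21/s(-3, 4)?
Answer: -1685/2216 ≈ -0.76038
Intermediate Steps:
a = 21 (a = 21/(-3 + 4) = 21/1 = 21*1 = 21)
S(V, b) = -21/5 + V/5 (S(V, b) = -(-V + 21)/5 = -(21 - V)/5 = -21/5 + V/5)
(340 - 3)/(S(-10, -5) - 437) = (340 - 3)/((-21/5 + (⅕)*(-10)) - 437) = 337/((-21/5 - 2) - 437) = 337/(-31/5 - 437) = 337/(-2216/5) = 337*(-5/2216) = -1685/2216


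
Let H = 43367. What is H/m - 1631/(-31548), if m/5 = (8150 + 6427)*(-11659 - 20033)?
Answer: 78459002998/1518162990795 ≈ 0.051680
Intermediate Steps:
m = -2309871420 (m = 5*((8150 + 6427)*(-11659 - 20033)) = 5*(14577*(-31692)) = 5*(-461974284) = -2309871420)
H/m - 1631/(-31548) = 43367/(-2309871420) - 1631/(-31548) = 43367*(-1/2309871420) - 1631*(-1/31548) = -43367/2309871420 + 1631/31548 = 78459002998/1518162990795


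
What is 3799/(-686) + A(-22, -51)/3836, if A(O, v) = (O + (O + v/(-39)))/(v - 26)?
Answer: -148848533/26878852 ≈ -5.5378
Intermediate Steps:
A(O, v) = (2*O - v/39)/(-26 + v) (A(O, v) = (O + (O + v*(-1/39)))/(-26 + v) = (O + (O - v/39))/(-26 + v) = (2*O - v/39)/(-26 + v))
3799/(-686) + A(-22, -51)/3836 = 3799/(-686) + ((-1*(-51) + 78*(-22))/(39*(-26 - 51)))/3836 = 3799*(-1/686) + ((1/39)*(51 - 1716)/(-77))*(1/3836) = -3799/686 + ((1/39)*(-1/77)*(-1665))*(1/3836) = -3799/686 + (555/1001)*(1/3836) = -3799/686 + 555/3839836 = -148848533/26878852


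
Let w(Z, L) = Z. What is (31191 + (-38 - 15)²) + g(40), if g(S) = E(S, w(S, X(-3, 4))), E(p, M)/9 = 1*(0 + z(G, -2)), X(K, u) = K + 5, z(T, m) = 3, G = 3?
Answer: 34027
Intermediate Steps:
X(K, u) = 5 + K
E(p, M) = 27 (E(p, M) = 9*(1*(0 + 3)) = 9*(1*3) = 9*3 = 27)
g(S) = 27
(31191 + (-38 - 15)²) + g(40) = (31191 + (-38 - 15)²) + 27 = (31191 + (-53)²) + 27 = (31191 + 2809) + 27 = 34000 + 27 = 34027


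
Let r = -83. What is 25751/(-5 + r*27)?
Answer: -25751/2246 ≈ -11.465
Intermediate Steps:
25751/(-5 + r*27) = 25751/(-5 - 83*27) = 25751/(-5 - 2241) = 25751/(-2246) = 25751*(-1/2246) = -25751/2246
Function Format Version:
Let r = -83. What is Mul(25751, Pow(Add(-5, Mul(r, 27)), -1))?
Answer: Rational(-25751, 2246) ≈ -11.465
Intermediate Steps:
Mul(25751, Pow(Add(-5, Mul(r, 27)), -1)) = Mul(25751, Pow(Add(-5, Mul(-83, 27)), -1)) = Mul(25751, Pow(Add(-5, -2241), -1)) = Mul(25751, Pow(-2246, -1)) = Mul(25751, Rational(-1, 2246)) = Rational(-25751, 2246)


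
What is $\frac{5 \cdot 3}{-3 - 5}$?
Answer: $- \frac{15}{8} \approx -1.875$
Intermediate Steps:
$\frac{5 \cdot 3}{-3 - 5} = \frac{15}{-8} = 15 \left(- \frac{1}{8}\right) = - \frac{15}{8}$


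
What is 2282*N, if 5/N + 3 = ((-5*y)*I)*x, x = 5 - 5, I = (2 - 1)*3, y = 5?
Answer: -11410/3 ≈ -3803.3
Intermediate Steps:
I = 3 (I = 1*3 = 3)
x = 0
N = -5/3 (N = 5/(-3 + (-5*5*3)*0) = 5/(-3 - 25*3*0) = 5/(-3 - 75*0) = 5/(-3 + 0) = 5/(-3) = 5*(-⅓) = -5/3 ≈ -1.6667)
2282*N = 2282*(-5/3) = -11410/3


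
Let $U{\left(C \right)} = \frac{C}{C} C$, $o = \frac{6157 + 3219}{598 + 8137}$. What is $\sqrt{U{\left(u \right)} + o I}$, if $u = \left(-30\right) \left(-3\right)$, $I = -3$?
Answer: $\frac{\sqrt{6621322170}}{8735} \approx 9.3156$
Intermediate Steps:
$u = 90$
$o = \frac{9376}{8735} \approx 1.0734$
$U{\left(C \right)} = C$ ($U{\left(C \right)} = 1 C = C$)
$\sqrt{U{\left(u \right)} + o I} = \sqrt{90 + \frac{9376}{8735} \left(-3\right)} = \sqrt{90 - \frac{28128}{8735}} = \sqrt{\frac{758022}{8735}} = \frac{\sqrt{6621322170}}{8735}$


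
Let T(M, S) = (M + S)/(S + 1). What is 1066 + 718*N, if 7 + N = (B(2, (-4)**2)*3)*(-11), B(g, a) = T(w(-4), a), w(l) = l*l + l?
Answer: -730752/17 ≈ -42985.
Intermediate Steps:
w(l) = l + l**2 (w(l) = l**2 + l = l + l**2)
T(M, S) = (M + S)/(1 + S)
B(g, a) = (12 + a)/(1 + a) (B(g, a) = (-4*(1 - 4) + a)/(1 + a) = (-4*(-3) + a)/(1 + a) = (12 + a)/(1 + a))
N = -1043/17 (N = -7 + (((12 + (-4)**2)/(1 + (-4)**2))*3)*(-11) = -7 + (((12 + 16)/(1 + 16))*3)*(-11) = -7 + ((28/17)*3)*(-11) = -7 + (84/17)*(-11) = -7 - 924/17 = -1043/17 ≈ -61.353)
1066 + 718*N = 1066 + 718*(-1043/17) = 1066 - 748874/17 = -730752/17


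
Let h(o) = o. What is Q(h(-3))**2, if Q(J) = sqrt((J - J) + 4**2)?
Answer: 16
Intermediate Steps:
Q(J) = 4 (Q(J) = sqrt(0 + 16) = sqrt(16) = 4)
Q(h(-3))**2 = 4**2 = 16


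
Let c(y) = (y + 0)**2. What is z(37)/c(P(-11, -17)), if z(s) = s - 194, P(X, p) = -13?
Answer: -157/169 ≈ -0.92899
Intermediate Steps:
z(s) = -194 + s
c(y) = y**2
z(37)/c(P(-11, -17)) = (-194 + 37)/((-13)**2) = -157/169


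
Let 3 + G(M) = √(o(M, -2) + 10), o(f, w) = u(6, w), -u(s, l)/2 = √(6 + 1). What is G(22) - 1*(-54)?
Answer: 51 + √(10 - 2*√7) ≈ 53.170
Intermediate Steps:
u(s, l) = -2*√7 (u(s, l) = -2*√(6 + 1) = -2*√7)
o(f, w) = -2*√7
G(M) = -3 + √(10 - 2*√7) (G(M) = -3 + √(-2*√7 + 10) = -3 + √(10 - 2*√7))
G(22) - 1*(-54) = (-3 + √(10 - 2*√7)) - 1*(-54) = (-3 + √(10 - 2*√7)) + 54 = 51 + √(10 - 2*√7)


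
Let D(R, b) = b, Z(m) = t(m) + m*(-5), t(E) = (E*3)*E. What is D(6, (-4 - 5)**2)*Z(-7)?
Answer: 14742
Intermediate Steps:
t(E) = 3*E**2 (t(E) = (3*E)*E = 3*E**2)
Z(m) = -5*m + 3*m**2 (Z(m) = 3*m**2 + m*(-5) = 3*m**2 - 5*m = -5*m + 3*m**2)
D(6, (-4 - 5)**2)*Z(-7) = (-4 - 5)**2*(-7*(-5 + 3*(-7))) = (-9)**2*(-7*(-5 - 21)) = 81*(-7*(-26)) = 81*182 = 14742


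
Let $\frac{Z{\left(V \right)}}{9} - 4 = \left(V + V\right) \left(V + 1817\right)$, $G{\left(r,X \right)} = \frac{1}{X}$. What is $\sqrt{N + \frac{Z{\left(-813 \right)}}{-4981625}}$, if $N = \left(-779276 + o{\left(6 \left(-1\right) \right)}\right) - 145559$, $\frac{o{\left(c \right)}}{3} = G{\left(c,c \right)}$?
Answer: $\frac{3 i \sqrt{652833793319422}}{79706} \approx 961.68 i$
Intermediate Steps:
$o{\left(c \right)} = \frac{3}{c}$
$N = - \frac{1849671}{2}$ ($N = \left(-779276 + \frac{3}{6 \left(-1\right)}\right) - 145559 = \left(-779276 + \frac{3}{-6}\right) - 145559 = \left(-779276 + 3 \left(- \frac{1}{6}\right)\right) - 145559 = \left(-779276 - \frac{1}{2}\right) - 145559 = - \frac{1558553}{2} - 145559 = - \frac{1849671}{2} \approx -9.2484 \cdot 10^{5}$)
$Z{\left(V \right)} = 36 + 18 V \left(1817 + V\right)$ ($Z{\left(V \right)} = 36 + 9 \left(V + V\right) \left(V + 1817\right) = 36 + 9 \cdot 2 V \left(1817 + V\right) = 36 + 18 V \left(1817 + V\right)$)
$\sqrt{N + \frac{Z{\left(-813 \right)}}{-4981625}} = \sqrt{- \frac{1849671}{2} + \frac{36 + 18 \left(-813\right)^{2} + 32706 \left(-813\right)}{-4981625}} = \sqrt{- \frac{1849671}{2} + \left(36 + 18 \cdot 660969 - 26589978\right) \left(- \frac{1}{4981625}\right)} = \sqrt{- \frac{1849671}{2} + \left(36 + 11897442 - 26589978\right) \left(- \frac{1}{4981625}\right)} = \sqrt{- \frac{1849671}{2} - - \frac{117540}{39853}} = \sqrt{- \frac{1849671}{2} + \frac{117540}{39853}} = \sqrt{- \frac{73714703283}{79706}} = \frac{3 i \sqrt{652833793319422}}{79706}$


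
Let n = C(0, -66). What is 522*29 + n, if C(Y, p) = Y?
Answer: 15138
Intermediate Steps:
n = 0
522*29 + n = 522*29 + 0 = 15138 + 0 = 15138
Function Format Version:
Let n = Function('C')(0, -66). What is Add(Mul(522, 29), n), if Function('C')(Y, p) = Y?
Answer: 15138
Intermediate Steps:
n = 0
Add(Mul(522, 29), n) = Add(Mul(522, 29), 0) = Add(15138, 0) = 15138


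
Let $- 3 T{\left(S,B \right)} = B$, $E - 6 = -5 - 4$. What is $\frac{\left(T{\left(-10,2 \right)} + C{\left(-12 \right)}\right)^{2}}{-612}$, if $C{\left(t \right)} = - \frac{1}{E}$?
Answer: $- \frac{1}{5508} \approx -0.00018155$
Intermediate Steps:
$E = -3$ ($E = 6 - 9 = -3$)
$T{\left(S,B \right)} = - \frac{B}{3}$
$C{\left(t \right)} = \frac{1}{3}$ ($C{\left(t \right)} = - \frac{1}{-3} = \left(-1\right) \left(- \frac{1}{3}\right) = \frac{1}{3}$)
$\frac{\left(T{\left(-10,2 \right)} + C{\left(-12 \right)}\right)^{2}}{-612} = \frac{\left(\left(- \frac{1}{3}\right) 2 + \frac{1}{3}\right)^{2}}{-612} = \left(- \frac{2}{3} + \frac{1}{3}\right)^{2} \left(- \frac{1}{612}\right) = \left(- \frac{1}{3}\right)^{2} \left(- \frac{1}{612}\right) = \frac{1}{9} \left(- \frac{1}{612}\right) = - \frac{1}{5508}$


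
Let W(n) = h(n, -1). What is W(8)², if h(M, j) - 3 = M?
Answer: 121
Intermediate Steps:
h(M, j) = 3 + M
W(n) = 3 + n
W(8)² = (3 + 8)² = 11² = 121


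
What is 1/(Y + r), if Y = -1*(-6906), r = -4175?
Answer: 1/2731 ≈ 0.00036617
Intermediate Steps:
Y = 6906
1/(Y + r) = 1/(6906 - 4175) = 1/2731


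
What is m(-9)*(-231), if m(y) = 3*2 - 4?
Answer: -462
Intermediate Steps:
m(y) = 2 (m(y) = 6 - 4 = 2)
m(-9)*(-231) = 2*(-231) = -462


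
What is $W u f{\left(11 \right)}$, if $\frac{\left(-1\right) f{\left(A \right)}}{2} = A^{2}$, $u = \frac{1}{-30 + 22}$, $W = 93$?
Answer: $\frac{11253}{4} \approx 2813.3$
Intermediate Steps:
$u = - \frac{1}{8}$ ($u = \frac{1}{-8} = - \frac{1}{8} \approx -0.125$)
$f{\left(A \right)} = - 2 A^{2}$
$W u f{\left(11 \right)} = 93 \left(- \frac{1}{8}\right) \left(- 2 \cdot 11^{2}\right) = - \frac{93 \left(\left(-2\right) 121\right)}{8} = \left(- \frac{93}{8}\right) \left(-242\right) = \frac{11253}{4}$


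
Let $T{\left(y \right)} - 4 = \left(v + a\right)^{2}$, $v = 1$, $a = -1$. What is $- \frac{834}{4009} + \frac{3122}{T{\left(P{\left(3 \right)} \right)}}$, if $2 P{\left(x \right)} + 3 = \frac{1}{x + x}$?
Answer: $\frac{6256381}{8018} \approx 780.29$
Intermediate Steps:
$P{\left(x \right)} = - \frac{3}{2} + \frac{1}{4 x}$ ($P{\left(x \right)} = - \frac{3}{2} + \frac{1}{2 \left(x + x\right)} = - \frac{3}{2} + \frac{1}{2 \cdot 2 x} = - \frac{3}{2} + \frac{\frac{1}{2} \frac{1}{x}}{2} = - \frac{3}{2} + \frac{1}{4 x}$)
$T{\left(y \right)} = 4$ ($T{\left(y \right)} = 4 + \left(1 - 1\right)^{2} = 4 + 0^{2} = 4 + 0 = 4$)
$- \frac{834}{4009} + \frac{3122}{T{\left(P{\left(3 \right)} \right)}} = - \frac{834}{4009} + \frac{3122}{4} = \left(-834\right) \frac{1}{4009} + 3122 \cdot \frac{1}{4} = - \frac{834}{4009} + \frac{1561}{2} = \frac{6256381}{8018}$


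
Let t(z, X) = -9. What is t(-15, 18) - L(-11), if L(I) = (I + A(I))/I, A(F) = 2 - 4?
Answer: -112/11 ≈ -10.182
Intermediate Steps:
A(F) = -2
L(I) = (-2 + I)/I (L(I) = (I - 2)/I = (-2 + I)/I)
t(-15, 18) - L(-11) = -9 - (-2 - 11)/(-11) = -9 - (-1)*(-13)/11 = -9 - 1*13/11 = -9 - 13/11 = -112/11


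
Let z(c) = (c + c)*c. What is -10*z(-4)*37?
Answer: -11840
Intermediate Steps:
z(c) = 2*c² (z(c) = (2*c)*c = 2*c²)
-10*z(-4)*37 = -20*(-4)²*37 = -20*16*37 = -10*32*37 = -320*37 = -11840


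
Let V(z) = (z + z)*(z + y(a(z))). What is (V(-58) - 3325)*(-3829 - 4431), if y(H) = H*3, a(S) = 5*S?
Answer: -861707980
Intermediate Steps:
y(H) = 3*H
V(z) = 32*z² (V(z) = (z + z)*(z + 3*(5*z)) = (2*z)*(z + 15*z) = (2*z)*(16*z) = 32*z²)
(V(-58) - 3325)*(-3829 - 4431) = (32*(-58)² - 3325)*(-3829 - 4431) = (32*3364 - 3325)*(-8260) = (107648 - 3325)*(-8260) = 104323*(-8260) = -861707980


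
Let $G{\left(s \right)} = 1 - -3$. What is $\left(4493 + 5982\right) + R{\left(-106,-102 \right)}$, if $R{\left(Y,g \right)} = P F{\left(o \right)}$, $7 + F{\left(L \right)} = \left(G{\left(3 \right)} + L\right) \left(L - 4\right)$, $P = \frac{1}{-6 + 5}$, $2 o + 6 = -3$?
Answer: $\frac{41911}{4} \approx 10478.0$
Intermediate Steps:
$o = - \frac{9}{2}$ ($o = -3 + \frac{1}{2} \left(-3\right) = -3 - \frac{3}{2} = - \frac{9}{2} \approx -4.5$)
$G{\left(s \right)} = 4$ ($G{\left(s \right)} = 1 + 3 = 4$)
$P = -1$ ($P = \frac{1}{-1} = -1$)
$F{\left(L \right)} = -7 + \left(-4 + L\right) \left(4 + L\right)$ ($F{\left(L \right)} = -7 + \left(4 + L\right) \left(L - 4\right) = -7 + \left(4 + L\right) \left(-4 + L\right) = -7 + \left(-4 + L\right) \left(4 + L\right)$)
$R{\left(Y,g \right)} = \frac{11}{4}$ ($R{\left(Y,g \right)} = - (-23 + \left(- \frac{9}{2}\right)^{2}) = - (-23 + \frac{81}{4}) = \left(-1\right) \left(- \frac{11}{4}\right) = \frac{11}{4}$)
$\left(4493 + 5982\right) + R{\left(-106,-102 \right)} = \left(4493 + 5982\right) + \frac{11}{4} = 10475 + \frac{11}{4} = \frac{41911}{4}$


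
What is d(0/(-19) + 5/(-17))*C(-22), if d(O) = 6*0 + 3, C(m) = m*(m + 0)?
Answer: 1452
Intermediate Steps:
C(m) = m² (C(m) = m*m = m²)
d(O) = 3 (d(O) = 0 + 3 = 3)
d(0/(-19) + 5/(-17))*C(-22) = 3*(-22)² = 3*484 = 1452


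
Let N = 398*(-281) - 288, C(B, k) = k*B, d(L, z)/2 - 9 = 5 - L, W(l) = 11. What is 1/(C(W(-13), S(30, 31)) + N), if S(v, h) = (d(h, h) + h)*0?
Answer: -1/112126 ≈ -8.9185e-6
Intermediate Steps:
d(L, z) = 28 - 2*L (d(L, z) = 18 + 2*(5 - L) = 18 + (10 - 2*L) = 28 - 2*L)
S(v, h) = 0 (S(v, h) = ((28 - 2*h) + h)*0 = (28 - h)*0 = 0)
C(B, k) = B*k
N = -112126 (N = -111838 - 288 = -112126)
1/(C(W(-13), S(30, 31)) + N) = 1/(11*0 - 112126) = 1/(0 - 112126) = 1/(-112126) = -1/112126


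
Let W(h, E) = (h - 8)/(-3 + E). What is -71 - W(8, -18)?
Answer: -71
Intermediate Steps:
W(h, E) = (-8 + h)/(-3 + E)
-71 - W(8, -18) = -71 - (-8 + 8)/(-3 - 18) = -71 - 0/(-21) = -71 - (-1)*0/21 = -71 - 1*0 = -71 + 0 = -71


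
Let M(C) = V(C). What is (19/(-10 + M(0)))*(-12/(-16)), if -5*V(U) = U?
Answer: -57/40 ≈ -1.4250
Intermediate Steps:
V(U) = -U/5
M(C) = -C/5
(19/(-10 + M(0)))*(-12/(-16)) = (19/(-10 - ⅕*0))*(-12/(-16)) = (19/(-10 + 0))*(-12*(-1/16)) = (19/(-10))*(¾) = (19*(-⅒))*(¾) = -19/10*¾ = -57/40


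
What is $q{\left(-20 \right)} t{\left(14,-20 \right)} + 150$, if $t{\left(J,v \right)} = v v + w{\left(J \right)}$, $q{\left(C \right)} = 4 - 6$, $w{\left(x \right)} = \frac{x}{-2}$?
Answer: $-636$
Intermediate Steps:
$w{\left(x \right)} = - \frac{x}{2}$ ($w{\left(x \right)} = x \left(- \frac{1}{2}\right) = - \frac{x}{2}$)
$q{\left(C \right)} = -2$ ($q{\left(C \right)} = 4 - 6 = -2$)
$t{\left(J,v \right)} = v^{2} - \frac{J}{2}$ ($t{\left(J,v \right)} = v v - \frac{J}{2} = v^{2} - \frac{J}{2}$)
$q{\left(-20 \right)} t{\left(14,-20 \right)} + 150 = - 2 \left(\left(-20\right)^{2} - 7\right) + 150 = - 2 \left(400 - 7\right) + 150 = \left(-2\right) 393 + 150 = -786 + 150 = -636$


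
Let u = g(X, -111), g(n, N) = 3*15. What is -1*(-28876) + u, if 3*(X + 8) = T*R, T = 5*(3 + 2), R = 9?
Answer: 28921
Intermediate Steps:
T = 25 (T = 5*5 = 25)
X = 67 (X = -8 + (25*9)/3 = -8 + (⅓)*225 = -8 + 75 = 67)
g(n, N) = 45
u = 45
-1*(-28876) + u = -1*(-28876) + 45 = 28876 + 45 = 28921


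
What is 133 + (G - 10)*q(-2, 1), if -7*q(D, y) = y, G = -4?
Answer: 135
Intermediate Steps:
q(D, y) = -y/7
133 + (G - 10)*q(-2, 1) = 133 + (-4 - 10)*(-⅐*1) = 133 - 14*(-⅐) = 133 + 2 = 135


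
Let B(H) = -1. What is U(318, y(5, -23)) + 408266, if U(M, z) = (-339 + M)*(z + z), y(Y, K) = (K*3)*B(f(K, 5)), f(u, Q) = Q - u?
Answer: 405368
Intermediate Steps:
y(Y, K) = -3*K (y(Y, K) = (K*3)*(-1) = (3*K)*(-1) = -3*K)
U(M, z) = 2*z*(-339 + M) (U(M, z) = (-339 + M)*(2*z) = 2*z*(-339 + M))
U(318, y(5, -23)) + 408266 = 2*(-3*(-23))*(-339 + 318) + 408266 = 2*69*(-21) + 408266 = -2898 + 408266 = 405368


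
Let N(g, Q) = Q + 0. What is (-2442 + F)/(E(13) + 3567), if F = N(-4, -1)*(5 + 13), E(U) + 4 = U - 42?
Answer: -410/589 ≈ -0.69610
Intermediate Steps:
E(U) = -46 + U (E(U) = -4 + (U - 42) = -4 + (-42 + U) = -46 + U)
N(g, Q) = Q
F = -18 (F = -(5 + 13) = -1*18 = -18)
(-2442 + F)/(E(13) + 3567) = (-2442 - 18)/((-46 + 13) + 3567) = -2460/(-33 + 3567) = -2460/3534 = -2460*1/3534 = -410/589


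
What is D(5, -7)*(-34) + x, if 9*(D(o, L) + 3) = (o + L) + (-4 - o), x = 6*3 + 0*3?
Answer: 1454/9 ≈ 161.56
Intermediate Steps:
x = 18 (x = 18 + 0 = 18)
D(o, L) = -31/9 + L/9 (D(o, L) = -3 + ((o + L) + (-4 - o))/9 = -3 + ((L + o) + (-4 - o))/9 = -3 + (-4 + L)/9 = -3 + (-4/9 + L/9) = -31/9 + L/9)
D(5, -7)*(-34) + x = (-31/9 + (1/9)*(-7))*(-34) + 18 = (-31/9 - 7/9)*(-34) + 18 = -38/9*(-34) + 18 = 1292/9 + 18 = 1454/9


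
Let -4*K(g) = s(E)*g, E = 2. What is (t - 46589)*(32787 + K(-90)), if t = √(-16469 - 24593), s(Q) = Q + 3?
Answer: -3065509611/2 + 460593*I*√838/2 ≈ -1.5328e+9 + 6.6667e+6*I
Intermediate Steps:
s(Q) = 3 + Q
t = 7*I*√838 (t = √(-41062) = 7*I*√838 ≈ 202.64*I)
K(g) = -5*g/4 (K(g) = -(3 + 2)*g/4 = -5*g/4)
(t - 46589)*(32787 + K(-90)) = (7*I*√838 - 46589)*(32787 - 5/4*(-90)) = (-46589 + 7*I*√838)*(32787 + 225/2) = (-46589 + 7*I*√838)*(65799/2) = -3065509611/2 + 460593*I*√838/2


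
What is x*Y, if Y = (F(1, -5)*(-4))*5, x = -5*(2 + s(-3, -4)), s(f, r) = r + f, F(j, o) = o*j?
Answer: 2500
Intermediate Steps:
F(j, o) = j*o
s(f, r) = f + r
x = 25 (x = -5*(2 + (-3 - 4)) = -5*(2 - 7) = -5*(-5) = 25)
Y = 100 (Y = ((1*(-5))*(-4))*5 = -5*(-4)*5 = 20*5 = 100)
x*Y = 25*100 = 2500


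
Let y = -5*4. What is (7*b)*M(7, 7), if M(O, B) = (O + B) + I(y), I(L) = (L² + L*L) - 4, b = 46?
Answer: 260820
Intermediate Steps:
y = -20
I(L) = -4 + 2*L² (I(L) = (L² + L²) - 4 = 2*L² - 4 = -4 + 2*L²)
M(O, B) = 796 + B + O (M(O, B) = (O + B) + (-4 + 2*(-20)²) = (B + O) + (-4 + 2*400) = (B + O) + (-4 + 800) = (B + O) + 796 = 796 + B + O)
(7*b)*M(7, 7) = (7*46)*(796 + 7 + 7) = 322*810 = 260820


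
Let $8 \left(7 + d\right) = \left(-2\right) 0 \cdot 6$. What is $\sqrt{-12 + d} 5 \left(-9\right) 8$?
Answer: $- 360 i \sqrt{19} \approx - 1569.2 i$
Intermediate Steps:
$d = -7$ ($d = -7 + \frac{\left(-2\right) 0 \cdot 6}{8} = -7 + \frac{0 \cdot 6}{8} = -7 + \frac{1}{8} \cdot 0 = -7 + 0 = -7$)
$\sqrt{-12 + d} 5 \left(-9\right) 8 = \sqrt{-12 - 7} \cdot 5 \left(-9\right) 8 = \sqrt{-19} \left(\left(-45\right) 8\right) = i \sqrt{19} \left(-360\right) = - 360 i \sqrt{19}$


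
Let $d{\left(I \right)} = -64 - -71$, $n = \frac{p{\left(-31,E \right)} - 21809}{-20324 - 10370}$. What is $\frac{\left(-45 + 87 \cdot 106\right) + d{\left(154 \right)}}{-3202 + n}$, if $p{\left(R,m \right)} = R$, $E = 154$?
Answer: $- \frac{70473424}{24565087} \approx -2.8688$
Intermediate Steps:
$n = \frac{10920}{15347}$ ($n = \frac{-31 - 21809}{-20324 - 10370} = - \frac{21840}{-30694} = \left(-21840\right) \left(- \frac{1}{30694}\right) = \frac{10920}{15347} \approx 0.71154$)
$d{\left(I \right)} = 7$ ($d{\left(I \right)} = -64 + 71 = 7$)
$\frac{\left(-45 + 87 \cdot 106\right) + d{\left(154 \right)}}{-3202 + n} = \frac{\left(-45 + 87 \cdot 106\right) + 7}{-3202 + \frac{10920}{15347}} = \frac{\left(-45 + 9222\right) + 7}{- \frac{49130174}{15347}} = \left(9177 + 7\right) \left(- \frac{15347}{49130174}\right) = 9184 \left(- \frac{15347}{49130174}\right) = - \frac{70473424}{24565087}$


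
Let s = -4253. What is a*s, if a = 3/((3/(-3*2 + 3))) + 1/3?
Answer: 34024/3 ≈ 11341.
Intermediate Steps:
a = -8/3 (a = 3/((3/(-6 + 3))) + 1*(1/3) = 3/((3/(-3))) + 1/3 = 3/((3*(-1/3))) + 1/3 = 3/(-1) + 1/3 = 3*(-1) + 1/3 = -3 + 1/3 = -8/3 ≈ -2.6667)
a*s = -8/3*(-4253) = 34024/3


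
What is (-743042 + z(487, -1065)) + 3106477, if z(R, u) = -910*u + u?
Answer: 3331520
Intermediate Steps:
z(R, u) = -909*u
(-743042 + z(487, -1065)) + 3106477 = (-743042 - 909*(-1065)) + 3106477 = (-743042 + 968085) + 3106477 = 225043 + 3106477 = 3331520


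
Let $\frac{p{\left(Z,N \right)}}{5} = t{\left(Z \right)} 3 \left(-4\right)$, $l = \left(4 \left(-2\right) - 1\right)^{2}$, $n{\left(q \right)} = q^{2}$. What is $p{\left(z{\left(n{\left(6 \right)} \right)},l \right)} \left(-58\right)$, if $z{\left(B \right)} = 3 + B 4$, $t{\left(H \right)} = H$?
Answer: $511560$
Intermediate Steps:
$l = 81$ ($l = \left(-8 - 1\right)^{2} = \left(-9\right)^{2} = 81$)
$z{\left(B \right)} = 3 + 4 B$
$p{\left(Z,N \right)} = - 60 Z$ ($p{\left(Z,N \right)} = 5 Z 3 \left(-4\right) = 5 \cdot 3 Z \left(-4\right) = 5 \left(- 12 Z\right) = - 60 Z$)
$p{\left(z{\left(n{\left(6 \right)} \right)},l \right)} \left(-58\right) = - 60 \left(3 + 4 \cdot 6^{2}\right) \left(-58\right) = - 60 \left(3 + 4 \cdot 36\right) \left(-58\right) = - 60 \left(3 + 144\right) \left(-58\right) = \left(-60\right) 147 \left(-58\right) = \left(-8820\right) \left(-58\right) = 511560$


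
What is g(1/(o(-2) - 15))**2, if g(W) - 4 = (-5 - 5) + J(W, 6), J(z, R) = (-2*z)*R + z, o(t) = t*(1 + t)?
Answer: 4489/169 ≈ 26.562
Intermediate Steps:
J(z, R) = z - 2*R*z (J(z, R) = -2*R*z + z = z - 2*R*z)
g(W) = -6 - 11*W (g(W) = 4 + ((-5 - 5) + W*(1 - 2*6)) = 4 + (-10 + W*(1 - 12)) = 4 + (-10 + W*(-11)) = 4 + (-10 - 11*W) = -6 - 11*W)
g(1/(o(-2) - 15))**2 = (-6 - 11/(-2*(1 - 2) - 15))**2 = (-6 - 11/(-2*(-1) - 15))**2 = (-6 - 11/(2 - 15))**2 = (-6 - 11/(-13))**2 = (-6 - 11*(-1/13))**2 = (-6 + 11/13)**2 = (-67/13)**2 = 4489/169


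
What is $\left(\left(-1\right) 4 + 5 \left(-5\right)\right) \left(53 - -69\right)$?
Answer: $-3538$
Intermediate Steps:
$\left(\left(-1\right) 4 + 5 \left(-5\right)\right) \left(53 - -69\right) = \left(-4 - 25\right) \left(53 + 69\right) = \left(-29\right) 122 = -3538$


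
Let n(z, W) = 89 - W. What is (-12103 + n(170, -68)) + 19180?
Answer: 7234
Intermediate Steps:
(-12103 + n(170, -68)) + 19180 = (-12103 + (89 - 1*(-68))) + 19180 = (-12103 + (89 + 68)) + 19180 = (-12103 + 157) + 19180 = -11946 + 19180 = 7234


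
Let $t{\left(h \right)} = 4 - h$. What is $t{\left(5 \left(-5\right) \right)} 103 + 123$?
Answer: $3110$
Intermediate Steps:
$t{\left(5 \left(-5\right) \right)} 103 + 123 = \left(4 - 5 \left(-5\right)\right) 103 + 123 = \left(4 - -25\right) 103 + 123 = \left(4 + 25\right) 103 + 123 = 29 \cdot 103 + 123 = 2987 + 123 = 3110$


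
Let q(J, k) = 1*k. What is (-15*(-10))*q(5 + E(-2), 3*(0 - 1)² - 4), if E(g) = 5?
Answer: -150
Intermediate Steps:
q(J, k) = k
(-15*(-10))*q(5 + E(-2), 3*(0 - 1)² - 4) = (-15*(-10))*(3*(0 - 1)² - 4) = 150*(3*(-1)² - 4) = 150*(3*1 - 4) = 150*(3 - 4) = 150*(-1) = -150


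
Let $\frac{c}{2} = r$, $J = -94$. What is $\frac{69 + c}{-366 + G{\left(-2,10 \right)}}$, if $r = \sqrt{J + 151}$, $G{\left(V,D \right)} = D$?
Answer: $- \frac{69}{356} - \frac{\sqrt{57}}{178} \approx -0.23624$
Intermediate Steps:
$r = \sqrt{57}$ ($r = \sqrt{-94 + 151} = \sqrt{57} \approx 7.5498$)
$c = 2 \sqrt{57} \approx 15.1$
$\frac{69 + c}{-366 + G{\left(-2,10 \right)}} = \frac{69 + 2 \sqrt{57}}{-366 + 10} = \frac{69 + 2 \sqrt{57}}{-356} = \left(69 + 2 \sqrt{57}\right) \left(- \frac{1}{356}\right) = - \frac{69}{356} - \frac{\sqrt{57}}{178}$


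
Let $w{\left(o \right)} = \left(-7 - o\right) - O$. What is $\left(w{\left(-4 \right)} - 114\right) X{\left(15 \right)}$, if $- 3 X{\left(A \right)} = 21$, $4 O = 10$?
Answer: $\frac{1673}{2} \approx 836.5$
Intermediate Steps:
$O = \frac{5}{2}$ ($O = \frac{1}{4} \cdot 10 = \frac{5}{2} \approx 2.5$)
$X{\left(A \right)} = -7$ ($X{\left(A \right)} = \left(- \frac{1}{3}\right) 21 = -7$)
$w{\left(o \right)} = - \frac{19}{2} - o$ ($w{\left(o \right)} = \left(-7 - o\right) - \frac{5}{2} = - \frac{19}{2} - o$)
$\left(w{\left(-4 \right)} - 114\right) X{\left(15 \right)} = \left(\left(- \frac{19}{2} - -4\right) - 114\right) \left(-7\right) = \left(\left(- \frac{19}{2} + 4\right) - 114\right) \left(-7\right) = \left(- \frac{11}{2} - 114\right) \left(-7\right) = \left(- \frac{239}{2}\right) \left(-7\right) = \frac{1673}{2}$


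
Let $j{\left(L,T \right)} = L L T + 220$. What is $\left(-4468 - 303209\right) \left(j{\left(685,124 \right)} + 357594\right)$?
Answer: $-18011938938378$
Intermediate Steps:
$j{\left(L,T \right)} = 220 + T L^{2}$ ($j{\left(L,T \right)} = L^{2} T + 220 = T L^{2} + 220 = 220 + T L^{2}$)
$\left(-4468 - 303209\right) \left(j{\left(685,124 \right)} + 357594\right) = \left(-4468 - 303209\right) \left(\left(220 + 124 \cdot 685^{2}\right) + 357594\right) = - 307677 \left(\left(220 + 124 \cdot 469225\right) + 357594\right) = - 307677 \left(\left(220 + 58183900\right) + 357594\right) = - 307677 \left(58184120 + 357594\right) = \left(-307677\right) 58541714 = -18011938938378$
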